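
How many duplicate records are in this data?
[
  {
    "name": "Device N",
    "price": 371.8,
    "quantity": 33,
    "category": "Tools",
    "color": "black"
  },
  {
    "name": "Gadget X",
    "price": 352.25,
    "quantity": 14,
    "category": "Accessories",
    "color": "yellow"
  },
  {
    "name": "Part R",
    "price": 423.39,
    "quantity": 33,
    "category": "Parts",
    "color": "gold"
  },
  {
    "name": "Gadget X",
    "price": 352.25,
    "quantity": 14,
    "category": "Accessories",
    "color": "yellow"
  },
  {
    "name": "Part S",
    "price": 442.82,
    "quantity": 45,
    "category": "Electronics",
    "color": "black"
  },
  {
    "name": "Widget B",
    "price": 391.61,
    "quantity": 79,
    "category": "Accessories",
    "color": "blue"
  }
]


Checking 6 records for duplicates:

  Row 1: Device N ($371.8, qty 33)
  Row 2: Gadget X ($352.25, qty 14)
  Row 3: Part R ($423.39, qty 33)
  Row 4: Gadget X ($352.25, qty 14) <-- DUPLICATE
  Row 5: Part S ($442.82, qty 45)
  Row 6: Widget B ($391.61, qty 79)

Duplicates found: 1
Unique records: 5

1 duplicates, 5 unique


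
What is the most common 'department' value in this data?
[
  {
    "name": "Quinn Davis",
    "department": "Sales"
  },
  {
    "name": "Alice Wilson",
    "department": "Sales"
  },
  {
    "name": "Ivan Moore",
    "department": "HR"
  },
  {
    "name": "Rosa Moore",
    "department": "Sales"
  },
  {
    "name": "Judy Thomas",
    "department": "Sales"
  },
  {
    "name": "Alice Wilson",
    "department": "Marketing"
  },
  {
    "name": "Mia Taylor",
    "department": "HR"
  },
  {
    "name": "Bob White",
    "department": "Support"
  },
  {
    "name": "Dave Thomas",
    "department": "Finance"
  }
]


Counting 'department' values across 9 records:

  Sales: 4 ####
  HR: 2 ##
  Marketing: 1 #
  Support: 1 #
  Finance: 1 #

Most common: Sales (4 times)

Sales (4 times)


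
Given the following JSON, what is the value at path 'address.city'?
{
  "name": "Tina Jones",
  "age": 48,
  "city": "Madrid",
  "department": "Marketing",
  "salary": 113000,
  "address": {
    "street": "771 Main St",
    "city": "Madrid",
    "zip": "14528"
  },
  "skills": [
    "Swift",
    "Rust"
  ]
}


Query: address.city
Path: address -> city
Value: Madrid

Madrid


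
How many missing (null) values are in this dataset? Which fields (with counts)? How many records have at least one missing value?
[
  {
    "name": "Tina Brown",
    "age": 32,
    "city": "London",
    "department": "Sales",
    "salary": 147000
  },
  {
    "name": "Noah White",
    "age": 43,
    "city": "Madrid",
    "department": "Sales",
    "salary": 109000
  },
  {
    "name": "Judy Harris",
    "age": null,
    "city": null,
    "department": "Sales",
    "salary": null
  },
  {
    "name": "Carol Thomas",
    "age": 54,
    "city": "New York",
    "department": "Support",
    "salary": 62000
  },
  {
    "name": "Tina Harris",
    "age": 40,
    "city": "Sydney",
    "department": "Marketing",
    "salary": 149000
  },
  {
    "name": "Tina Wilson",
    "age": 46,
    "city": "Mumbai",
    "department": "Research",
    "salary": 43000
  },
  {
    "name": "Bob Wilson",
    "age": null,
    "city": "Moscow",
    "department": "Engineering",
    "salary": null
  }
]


Checking for missing (null) values in 7 records:

  Tina Brown: complete
  Noah White: complete
  Judy Harris: age, city, salary
  Carol Thomas: complete
  Tina Harris: complete
  Tina Wilson: complete
  Bob Wilson: age, salary

Per field:
  name: 0 missing
  age: 2 missing
  city: 1 missing
  department: 0 missing
  salary: 2 missing

Total missing values: 5
Records with any missing: 2

5 missing values (age: 2, city: 1, salary: 2); 2 incomplete records


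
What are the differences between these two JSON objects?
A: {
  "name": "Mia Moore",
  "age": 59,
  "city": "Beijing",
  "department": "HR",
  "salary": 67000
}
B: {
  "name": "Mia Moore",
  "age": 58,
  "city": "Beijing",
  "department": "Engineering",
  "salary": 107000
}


Comparing each field (in key order):
  name: same
  age: DIFFERENT
  city: same
  department: DIFFERENT
  salary: DIFFERENT
Differences:
  age: 59 -> 58
  department: HR -> Engineering
  salary: 67000 -> 107000

3 field(s) changed

3 changes: age, department, salary


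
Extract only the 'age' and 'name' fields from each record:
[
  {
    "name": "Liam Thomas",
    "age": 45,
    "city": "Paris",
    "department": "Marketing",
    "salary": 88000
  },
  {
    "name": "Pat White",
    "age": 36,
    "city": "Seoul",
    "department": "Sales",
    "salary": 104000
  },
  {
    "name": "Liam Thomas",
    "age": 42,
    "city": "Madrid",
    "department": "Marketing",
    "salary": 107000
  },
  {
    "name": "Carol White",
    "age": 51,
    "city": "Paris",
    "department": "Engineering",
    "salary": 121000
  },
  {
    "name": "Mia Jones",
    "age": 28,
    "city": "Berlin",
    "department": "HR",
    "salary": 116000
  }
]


Original: 5 records with fields: name, age, city, department, salary
Keep: ['age', 'name']
Drop: ['city', 'department', 'salary']
Result: 5 records, 2 fields each

[
  {
    "age": 45,
    "name": "Liam Thomas"
  },
  {
    "age": 36,
    "name": "Pat White"
  },
  {
    "age": 42,
    "name": "Liam Thomas"
  },
  {
    "age": 51,
    "name": "Carol White"
  },
  {
    "age": 28,
    "name": "Mia Jones"
  }
]


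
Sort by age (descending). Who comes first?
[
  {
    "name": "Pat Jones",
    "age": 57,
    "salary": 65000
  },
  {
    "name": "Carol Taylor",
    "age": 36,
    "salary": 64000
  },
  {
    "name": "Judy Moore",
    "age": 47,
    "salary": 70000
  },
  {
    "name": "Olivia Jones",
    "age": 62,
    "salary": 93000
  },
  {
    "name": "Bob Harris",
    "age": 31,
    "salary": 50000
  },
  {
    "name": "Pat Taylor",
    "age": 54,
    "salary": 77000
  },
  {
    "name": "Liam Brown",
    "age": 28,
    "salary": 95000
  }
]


Sort by: age (descending)

Sorted order:
  1. Olivia Jones (age = 62)
  2. Pat Jones (age = 57)
  3. Pat Taylor (age = 54)
  4. Judy Moore (age = 47)
  5. Carol Taylor (age = 36)
  6. Bob Harris (age = 31)
  7. Liam Brown (age = 28)

First: Olivia Jones

Olivia Jones


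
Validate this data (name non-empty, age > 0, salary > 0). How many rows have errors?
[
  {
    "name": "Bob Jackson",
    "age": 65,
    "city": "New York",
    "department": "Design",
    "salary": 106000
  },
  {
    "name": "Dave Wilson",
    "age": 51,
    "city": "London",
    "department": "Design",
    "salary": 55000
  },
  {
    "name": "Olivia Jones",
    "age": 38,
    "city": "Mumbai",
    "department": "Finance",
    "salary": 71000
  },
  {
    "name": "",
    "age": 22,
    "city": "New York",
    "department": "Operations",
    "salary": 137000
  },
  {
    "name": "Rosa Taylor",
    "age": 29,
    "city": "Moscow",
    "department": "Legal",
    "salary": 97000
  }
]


Validating 5 records:
Rules: name non-empty, age > 0, salary > 0

  Row 1 (Bob Jackson): OK
  Row 2 (Dave Wilson): OK
  Row 3 (Olivia Jones): OK
  Row 4 (???): empty name
  Row 5 (Rosa Taylor): OK

Total errors: 1

1 errors


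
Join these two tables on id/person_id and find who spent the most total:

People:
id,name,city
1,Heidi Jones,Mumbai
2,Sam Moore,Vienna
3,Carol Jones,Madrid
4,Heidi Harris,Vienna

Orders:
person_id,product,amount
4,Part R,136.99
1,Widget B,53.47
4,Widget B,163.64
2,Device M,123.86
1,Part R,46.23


Join on: people.id = orders.person_id

Joined rows:
  Heidi Harris (Vienna) bought Part R for $136.99
  Heidi Jones (Mumbai) bought Widget B for $53.47
  Heidi Harris (Vienna) bought Widget B for $163.64
  Sam Moore (Vienna) bought Device M for $123.86
  Heidi Jones (Mumbai) bought Part R for $46.23

Total per person:
  Heidi Harris: $300.63
  Sam Moore: $123.86
  Heidi Jones: $99.70

Top spender: Heidi Harris ($300.63)

Heidi Harris ($300.63)


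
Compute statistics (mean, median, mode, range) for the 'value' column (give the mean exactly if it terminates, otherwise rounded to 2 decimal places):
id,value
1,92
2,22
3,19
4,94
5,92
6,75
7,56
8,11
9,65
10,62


Data: [92, 22, 19, 94, 92, 75, 56, 11, 65, 62]
Count: 10
Sum: 588
Mean: 588/10 = 58.8
Sorted: [11, 19, 22, 56, 62, 65, 75, 92, 92, 94]
Median: 63.5
Mode: 92 (2 times)
Range: 94 - 11 = 83
Min: 11, Max: 94

mean=58.8, median=63.5, mode=92, range=83


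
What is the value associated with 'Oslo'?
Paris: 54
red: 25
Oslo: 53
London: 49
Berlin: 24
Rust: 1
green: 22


Looking up key 'Oslo'
Value: 53

53


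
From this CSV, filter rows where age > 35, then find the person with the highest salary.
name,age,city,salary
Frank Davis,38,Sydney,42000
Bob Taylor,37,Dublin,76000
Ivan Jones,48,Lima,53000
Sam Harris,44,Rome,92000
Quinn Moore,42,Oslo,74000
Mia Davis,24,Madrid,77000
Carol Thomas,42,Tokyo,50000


Filter: age > 35
Sort by: salary (descending)

Filtered records (6):
  Sam Harris, age 44, salary $92000
  Bob Taylor, age 37, salary $76000
  Quinn Moore, age 42, salary $74000
  Ivan Jones, age 48, salary $53000
  Carol Thomas, age 42, salary $50000
  Frank Davis, age 38, salary $42000

Highest salary: Sam Harris ($92000)

Sam Harris


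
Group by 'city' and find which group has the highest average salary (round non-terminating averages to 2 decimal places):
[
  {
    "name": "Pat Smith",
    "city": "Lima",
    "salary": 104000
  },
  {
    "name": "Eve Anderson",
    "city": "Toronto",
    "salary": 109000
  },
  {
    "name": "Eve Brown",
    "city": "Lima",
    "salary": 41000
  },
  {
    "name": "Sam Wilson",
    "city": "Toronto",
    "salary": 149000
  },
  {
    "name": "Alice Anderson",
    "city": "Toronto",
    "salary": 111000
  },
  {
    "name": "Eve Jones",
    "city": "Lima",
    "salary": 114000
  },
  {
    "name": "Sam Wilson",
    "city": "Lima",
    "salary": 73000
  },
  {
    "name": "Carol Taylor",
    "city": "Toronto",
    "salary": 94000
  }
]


Group by: city

Groups:
  Lima: 4 people, avg salary = 332000/4 = $83000
  Toronto: 4 people, avg salary = 463000/4 = $115750

Highest average salary: Toronto ($115750)

Toronto ($115750)


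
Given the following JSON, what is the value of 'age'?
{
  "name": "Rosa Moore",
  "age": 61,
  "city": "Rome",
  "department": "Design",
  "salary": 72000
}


Looking up field 'age'
Value: 61

61


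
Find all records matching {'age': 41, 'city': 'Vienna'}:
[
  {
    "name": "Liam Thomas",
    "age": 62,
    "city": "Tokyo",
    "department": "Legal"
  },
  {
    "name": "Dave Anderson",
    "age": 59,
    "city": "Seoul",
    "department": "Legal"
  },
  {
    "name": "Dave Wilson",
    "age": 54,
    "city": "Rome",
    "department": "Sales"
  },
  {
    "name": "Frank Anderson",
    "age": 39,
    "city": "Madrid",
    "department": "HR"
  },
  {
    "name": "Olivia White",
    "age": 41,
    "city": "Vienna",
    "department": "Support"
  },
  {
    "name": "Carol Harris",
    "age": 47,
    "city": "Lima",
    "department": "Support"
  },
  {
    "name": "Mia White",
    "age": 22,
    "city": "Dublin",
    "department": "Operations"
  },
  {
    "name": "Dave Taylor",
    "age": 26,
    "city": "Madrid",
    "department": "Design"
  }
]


Search criteria: {'age': 41, 'city': 'Vienna'}

Checking 8 records:
  Liam Thomas: {age: 62, city: Tokyo}
  Dave Anderson: {age: 59, city: Seoul}
  Dave Wilson: {age: 54, city: Rome}
  Frank Anderson: {age: 39, city: Madrid}
  Olivia White: {age: 41, city: Vienna} <-- MATCH
  Carol Harris: {age: 47, city: Lima}
  Mia White: {age: 22, city: Dublin}
  Dave Taylor: {age: 26, city: Madrid}

Matches: ["Olivia White"]

["Olivia White"]


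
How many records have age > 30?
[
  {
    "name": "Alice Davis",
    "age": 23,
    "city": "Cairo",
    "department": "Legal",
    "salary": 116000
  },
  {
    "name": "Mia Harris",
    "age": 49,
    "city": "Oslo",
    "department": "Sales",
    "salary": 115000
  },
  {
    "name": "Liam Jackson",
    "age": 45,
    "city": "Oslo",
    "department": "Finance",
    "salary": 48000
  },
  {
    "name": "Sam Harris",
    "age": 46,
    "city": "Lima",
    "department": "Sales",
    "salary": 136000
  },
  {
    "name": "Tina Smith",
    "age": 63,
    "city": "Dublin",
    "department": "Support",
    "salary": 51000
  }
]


Data: 5 records
Condition: age > 30

Checking each record:
  Alice Davis: 23
  Mia Harris: 49 MATCH
  Liam Jackson: 45 MATCH
  Sam Harris: 46 MATCH
  Tina Smith: 63 MATCH

Count: 4

4


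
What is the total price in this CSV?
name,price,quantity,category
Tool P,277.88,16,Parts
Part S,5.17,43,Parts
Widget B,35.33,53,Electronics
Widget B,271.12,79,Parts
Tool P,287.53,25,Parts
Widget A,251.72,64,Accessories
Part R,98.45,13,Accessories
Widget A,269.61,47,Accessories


Computing total price:
Values: [277.88, 5.17, 35.33, 271.12, 287.53, 251.72, 98.45, 269.61]
Sum = 1496.81

1496.81


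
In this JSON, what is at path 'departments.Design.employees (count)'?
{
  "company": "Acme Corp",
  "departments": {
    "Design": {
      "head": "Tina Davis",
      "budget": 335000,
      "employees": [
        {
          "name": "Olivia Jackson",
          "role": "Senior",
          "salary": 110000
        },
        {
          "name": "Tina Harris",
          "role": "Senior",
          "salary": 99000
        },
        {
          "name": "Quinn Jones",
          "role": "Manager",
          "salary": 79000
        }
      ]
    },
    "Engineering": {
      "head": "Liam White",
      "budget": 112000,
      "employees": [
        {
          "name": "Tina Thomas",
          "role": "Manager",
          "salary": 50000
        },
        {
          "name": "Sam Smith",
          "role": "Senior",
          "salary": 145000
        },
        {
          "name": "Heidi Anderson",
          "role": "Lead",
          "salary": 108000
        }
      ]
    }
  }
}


Path: departments.Design.employees (count)

Navigate:
  -> departments
  -> Design
  -> employees (array, length 3)

3


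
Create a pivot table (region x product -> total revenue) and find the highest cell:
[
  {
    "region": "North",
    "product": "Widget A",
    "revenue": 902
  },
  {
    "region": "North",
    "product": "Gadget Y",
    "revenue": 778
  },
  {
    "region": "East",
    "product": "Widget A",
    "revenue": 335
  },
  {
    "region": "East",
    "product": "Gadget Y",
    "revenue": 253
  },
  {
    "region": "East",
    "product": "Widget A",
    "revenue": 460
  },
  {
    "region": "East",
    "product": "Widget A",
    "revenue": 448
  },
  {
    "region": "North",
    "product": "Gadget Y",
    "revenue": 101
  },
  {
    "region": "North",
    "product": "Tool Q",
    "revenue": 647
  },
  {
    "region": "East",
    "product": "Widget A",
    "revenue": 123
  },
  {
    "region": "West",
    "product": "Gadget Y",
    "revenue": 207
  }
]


Pivot: region (rows) x product (columns) -> total revenue

     Gadget Y      Tool Q        Widget A    
East           253             0          1366  
North          879           647           902  
West           207             0             0  

Highest: East / Widget A = $1366

East / Widget A = $1366


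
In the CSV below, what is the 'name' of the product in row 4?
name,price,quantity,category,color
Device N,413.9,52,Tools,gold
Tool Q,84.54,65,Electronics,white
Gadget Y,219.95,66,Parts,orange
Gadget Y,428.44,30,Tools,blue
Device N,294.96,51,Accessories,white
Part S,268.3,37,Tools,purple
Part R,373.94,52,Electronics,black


Query: Row 4 ('Gadget Y'), column 'name'
Value: Gadget Y

Gadget Y


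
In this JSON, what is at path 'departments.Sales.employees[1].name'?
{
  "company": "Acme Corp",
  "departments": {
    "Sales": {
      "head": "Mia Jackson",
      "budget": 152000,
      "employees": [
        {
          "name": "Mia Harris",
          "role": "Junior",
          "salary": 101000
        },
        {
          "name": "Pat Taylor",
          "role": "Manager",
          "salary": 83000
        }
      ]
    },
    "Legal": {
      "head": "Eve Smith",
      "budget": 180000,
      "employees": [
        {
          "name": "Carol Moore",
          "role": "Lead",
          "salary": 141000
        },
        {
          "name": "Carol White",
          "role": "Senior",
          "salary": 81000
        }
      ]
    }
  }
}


Path: departments.Sales.employees[1].name

Navigate:
  -> departments
  -> Sales
  -> employees[1].name = 'Pat Taylor'

Pat Taylor


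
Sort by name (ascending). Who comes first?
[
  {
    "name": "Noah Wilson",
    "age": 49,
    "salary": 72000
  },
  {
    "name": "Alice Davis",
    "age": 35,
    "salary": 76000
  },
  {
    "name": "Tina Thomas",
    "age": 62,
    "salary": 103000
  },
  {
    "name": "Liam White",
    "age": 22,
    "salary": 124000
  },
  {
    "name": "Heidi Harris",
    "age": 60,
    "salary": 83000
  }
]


Sort by: name (ascending)

Sorted order:
  1. Alice Davis (name = Alice Davis)
  2. Heidi Harris (name = Heidi Harris)
  3. Liam White (name = Liam White)
  4. Noah Wilson (name = Noah Wilson)
  5. Tina Thomas (name = Tina Thomas)

First: Alice Davis

Alice Davis


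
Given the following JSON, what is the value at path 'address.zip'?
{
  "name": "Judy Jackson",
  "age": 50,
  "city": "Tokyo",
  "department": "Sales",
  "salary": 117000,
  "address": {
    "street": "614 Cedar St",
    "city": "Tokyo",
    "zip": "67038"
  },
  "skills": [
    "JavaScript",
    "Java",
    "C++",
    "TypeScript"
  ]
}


Query: address.zip
Path: address -> zip
Value: 67038

67038


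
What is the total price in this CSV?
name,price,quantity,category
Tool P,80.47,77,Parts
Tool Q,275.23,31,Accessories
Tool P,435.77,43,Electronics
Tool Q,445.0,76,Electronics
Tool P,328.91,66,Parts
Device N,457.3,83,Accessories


Computing total price:
Values: [80.47, 275.23, 435.77, 445.0, 328.91, 457.3]
Sum = 2022.68

2022.68


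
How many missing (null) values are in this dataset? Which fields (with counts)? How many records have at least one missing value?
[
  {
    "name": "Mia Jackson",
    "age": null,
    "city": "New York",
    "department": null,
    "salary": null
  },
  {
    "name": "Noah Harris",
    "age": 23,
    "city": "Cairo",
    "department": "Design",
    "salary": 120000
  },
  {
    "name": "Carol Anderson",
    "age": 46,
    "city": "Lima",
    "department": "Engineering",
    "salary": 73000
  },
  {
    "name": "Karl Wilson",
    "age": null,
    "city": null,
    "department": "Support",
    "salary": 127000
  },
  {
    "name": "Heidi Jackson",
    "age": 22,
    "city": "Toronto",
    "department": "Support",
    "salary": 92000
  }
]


Checking for missing (null) values in 5 records:

  Mia Jackson: age, department, salary
  Noah Harris: complete
  Carol Anderson: complete
  Karl Wilson: age, city
  Heidi Jackson: complete

Per field:
  name: 0 missing
  age: 2 missing
  city: 1 missing
  department: 1 missing
  salary: 1 missing

Total missing values: 5
Records with any missing: 2

5 missing values (age: 2, city: 1, department: 1, salary: 1); 2 incomplete records


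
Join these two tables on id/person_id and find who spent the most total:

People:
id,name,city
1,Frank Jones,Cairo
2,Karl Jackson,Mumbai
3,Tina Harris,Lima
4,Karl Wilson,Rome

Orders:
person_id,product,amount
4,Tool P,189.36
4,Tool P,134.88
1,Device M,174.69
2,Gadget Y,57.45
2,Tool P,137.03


Join on: people.id = orders.person_id

Joined rows:
  Karl Wilson (Rome) bought Tool P for $189.36
  Karl Wilson (Rome) bought Tool P for $134.88
  Frank Jones (Cairo) bought Device M for $174.69
  Karl Jackson (Mumbai) bought Gadget Y for $57.45
  Karl Jackson (Mumbai) bought Tool P for $137.03

Total per person:
  Karl Wilson: $324.24
  Karl Jackson: $194.48
  Frank Jones: $174.69

Top spender: Karl Wilson ($324.24)

Karl Wilson ($324.24)


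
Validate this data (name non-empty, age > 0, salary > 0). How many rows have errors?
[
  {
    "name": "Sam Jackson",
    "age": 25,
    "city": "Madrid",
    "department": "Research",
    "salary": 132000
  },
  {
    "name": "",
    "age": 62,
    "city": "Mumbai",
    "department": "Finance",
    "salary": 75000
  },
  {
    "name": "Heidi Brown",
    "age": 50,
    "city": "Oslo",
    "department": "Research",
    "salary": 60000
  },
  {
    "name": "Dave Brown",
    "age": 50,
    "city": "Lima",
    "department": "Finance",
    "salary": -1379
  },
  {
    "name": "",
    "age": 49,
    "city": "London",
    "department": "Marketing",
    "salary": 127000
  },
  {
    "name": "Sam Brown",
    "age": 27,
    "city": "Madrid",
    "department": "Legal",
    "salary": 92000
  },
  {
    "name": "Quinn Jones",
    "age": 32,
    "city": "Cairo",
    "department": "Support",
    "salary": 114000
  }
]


Validating 7 records:
Rules: name non-empty, age > 0, salary > 0

  Row 1 (Sam Jackson): OK
  Row 2 (???): empty name
  Row 3 (Heidi Brown): OK
  Row 4 (Dave Brown): negative salary: -1379
  Row 5 (???): empty name
  Row 6 (Sam Brown): OK
  Row 7 (Quinn Jones): OK

Total errors: 3

3 errors


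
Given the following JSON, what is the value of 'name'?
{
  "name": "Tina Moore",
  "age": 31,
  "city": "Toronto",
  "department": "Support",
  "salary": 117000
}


Looking up field 'name'
Value: Tina Moore

Tina Moore


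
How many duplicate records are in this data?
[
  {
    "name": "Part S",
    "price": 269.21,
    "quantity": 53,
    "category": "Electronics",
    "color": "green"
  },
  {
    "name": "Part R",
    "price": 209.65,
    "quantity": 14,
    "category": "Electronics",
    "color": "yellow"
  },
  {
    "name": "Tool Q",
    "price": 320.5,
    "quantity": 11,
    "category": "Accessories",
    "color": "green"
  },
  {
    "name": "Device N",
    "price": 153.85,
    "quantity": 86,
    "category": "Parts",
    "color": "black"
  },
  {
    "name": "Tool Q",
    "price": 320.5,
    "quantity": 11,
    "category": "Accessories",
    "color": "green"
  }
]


Checking 5 records for duplicates:

  Row 1: Part S ($269.21, qty 53)
  Row 2: Part R ($209.65, qty 14)
  Row 3: Tool Q ($320.5, qty 11)
  Row 4: Device N ($153.85, qty 86)
  Row 5: Tool Q ($320.5, qty 11) <-- DUPLICATE

Duplicates found: 1
Unique records: 4

1 duplicates, 4 unique


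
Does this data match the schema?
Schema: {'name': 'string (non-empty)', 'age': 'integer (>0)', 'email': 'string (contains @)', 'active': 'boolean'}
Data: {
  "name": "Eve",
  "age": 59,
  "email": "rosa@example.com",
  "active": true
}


Validating each field against schema:
  name: OK (non-empty string)
  age: OK (positive integer)
  email: OK (string with @)
  active: OK (boolean)

Result: VALID

VALID


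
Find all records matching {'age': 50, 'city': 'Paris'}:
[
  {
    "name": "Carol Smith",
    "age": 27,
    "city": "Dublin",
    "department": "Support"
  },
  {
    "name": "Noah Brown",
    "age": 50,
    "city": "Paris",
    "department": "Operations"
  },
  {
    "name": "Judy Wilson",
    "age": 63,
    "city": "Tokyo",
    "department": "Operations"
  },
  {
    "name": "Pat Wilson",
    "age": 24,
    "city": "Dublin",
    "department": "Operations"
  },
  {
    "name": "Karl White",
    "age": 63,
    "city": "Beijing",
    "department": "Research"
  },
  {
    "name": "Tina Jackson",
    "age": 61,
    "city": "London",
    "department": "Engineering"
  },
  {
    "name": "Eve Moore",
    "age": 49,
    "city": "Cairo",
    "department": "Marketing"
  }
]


Search criteria: {'age': 50, 'city': 'Paris'}

Checking 7 records:
  Carol Smith: {age: 27, city: Dublin}
  Noah Brown: {age: 50, city: Paris} <-- MATCH
  Judy Wilson: {age: 63, city: Tokyo}
  Pat Wilson: {age: 24, city: Dublin}
  Karl White: {age: 63, city: Beijing}
  Tina Jackson: {age: 61, city: London}
  Eve Moore: {age: 49, city: Cairo}

Matches: ["Noah Brown"]

["Noah Brown"]


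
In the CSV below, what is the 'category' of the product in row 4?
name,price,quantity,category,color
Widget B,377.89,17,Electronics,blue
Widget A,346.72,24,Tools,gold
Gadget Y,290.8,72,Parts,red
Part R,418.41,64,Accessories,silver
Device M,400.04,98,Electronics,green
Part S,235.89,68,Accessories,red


Query: Row 4 ('Part R'), column 'category'
Value: Accessories

Accessories


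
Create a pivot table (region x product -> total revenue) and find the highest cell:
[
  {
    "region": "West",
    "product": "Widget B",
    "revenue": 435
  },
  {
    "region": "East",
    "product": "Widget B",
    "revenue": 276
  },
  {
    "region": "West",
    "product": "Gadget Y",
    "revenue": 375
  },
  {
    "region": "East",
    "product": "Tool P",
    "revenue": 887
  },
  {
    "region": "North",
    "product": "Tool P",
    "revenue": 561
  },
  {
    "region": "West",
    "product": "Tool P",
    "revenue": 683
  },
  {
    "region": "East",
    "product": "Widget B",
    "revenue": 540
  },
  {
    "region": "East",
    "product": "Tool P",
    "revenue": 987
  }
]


Pivot: region (rows) x product (columns) -> total revenue

     Gadget Y      Tool P        Widget B    
East             0          1874           816  
North            0           561             0  
West           375           683           435  

Highest: East / Tool P = $1874

East / Tool P = $1874


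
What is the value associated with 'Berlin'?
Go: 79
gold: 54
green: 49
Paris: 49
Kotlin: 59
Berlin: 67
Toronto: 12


Looking up key 'Berlin'
Value: 67

67


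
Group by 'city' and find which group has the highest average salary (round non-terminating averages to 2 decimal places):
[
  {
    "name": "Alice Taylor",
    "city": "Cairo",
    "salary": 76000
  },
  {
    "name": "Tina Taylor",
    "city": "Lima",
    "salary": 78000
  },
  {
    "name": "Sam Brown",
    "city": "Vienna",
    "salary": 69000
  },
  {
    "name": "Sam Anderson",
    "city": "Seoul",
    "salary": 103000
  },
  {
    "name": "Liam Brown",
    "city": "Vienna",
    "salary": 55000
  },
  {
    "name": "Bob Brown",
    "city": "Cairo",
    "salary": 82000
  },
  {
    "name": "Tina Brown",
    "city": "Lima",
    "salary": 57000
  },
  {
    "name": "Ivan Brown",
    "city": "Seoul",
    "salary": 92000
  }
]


Group by: city

Groups:
  Cairo: 2 people, avg salary = 158000/2 = $79000
  Lima: 2 people, avg salary = 135000/2 = $67500
  Seoul: 2 people, avg salary = 195000/2 = $97500
  Vienna: 2 people, avg salary = 124000/2 = $62000

Highest average salary: Seoul ($97500)

Seoul ($97500)


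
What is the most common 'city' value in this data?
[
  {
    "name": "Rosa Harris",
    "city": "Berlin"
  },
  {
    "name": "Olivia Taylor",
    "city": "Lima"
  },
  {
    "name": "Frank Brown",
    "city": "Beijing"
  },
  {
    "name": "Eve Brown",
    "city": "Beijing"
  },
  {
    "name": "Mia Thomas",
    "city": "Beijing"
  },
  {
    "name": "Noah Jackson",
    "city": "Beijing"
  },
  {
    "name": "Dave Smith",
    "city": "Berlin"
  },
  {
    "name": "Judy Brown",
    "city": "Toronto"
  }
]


Counting 'city' values across 8 records:

  Beijing: 4 ####
  Berlin: 2 ##
  Lima: 1 #
  Toronto: 1 #

Most common: Beijing (4 times)

Beijing (4 times)


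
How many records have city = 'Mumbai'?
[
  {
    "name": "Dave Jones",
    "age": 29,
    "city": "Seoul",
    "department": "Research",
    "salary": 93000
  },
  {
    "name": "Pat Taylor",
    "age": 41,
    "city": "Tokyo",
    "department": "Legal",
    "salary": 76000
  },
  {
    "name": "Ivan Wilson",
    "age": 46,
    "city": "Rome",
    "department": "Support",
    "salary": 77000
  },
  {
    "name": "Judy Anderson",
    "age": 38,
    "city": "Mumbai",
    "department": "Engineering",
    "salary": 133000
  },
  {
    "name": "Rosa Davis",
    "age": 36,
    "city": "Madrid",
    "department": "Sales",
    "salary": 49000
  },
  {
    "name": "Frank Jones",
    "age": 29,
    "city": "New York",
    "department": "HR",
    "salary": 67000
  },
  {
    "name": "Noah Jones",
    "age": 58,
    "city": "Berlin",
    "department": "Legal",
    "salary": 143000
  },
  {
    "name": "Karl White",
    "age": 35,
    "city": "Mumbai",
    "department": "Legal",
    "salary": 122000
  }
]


Data: 8 records
Condition: city = 'Mumbai'

Checking each record:
  Dave Jones: Seoul
  Pat Taylor: Tokyo
  Ivan Wilson: Rome
  Judy Anderson: Mumbai MATCH
  Rosa Davis: Madrid
  Frank Jones: New York
  Noah Jones: Berlin
  Karl White: Mumbai MATCH

Count: 2

2


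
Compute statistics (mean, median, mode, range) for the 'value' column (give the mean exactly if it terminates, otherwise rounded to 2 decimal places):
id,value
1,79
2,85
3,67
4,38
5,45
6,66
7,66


Data: [79, 85, 67, 38, 45, 66, 66]
Count: 7
Sum: 446
Mean: 446/7 ≈ 63.71 (rounded to 2 decimal places)
Sorted: [38, 45, 66, 66, 67, 79, 85]
Median: 66.0
Mode: 66 (2 times)
Range: 85 - 38 = 47
Min: 38, Max: 85

mean≈63.71, median=66.0, mode=66, range=47


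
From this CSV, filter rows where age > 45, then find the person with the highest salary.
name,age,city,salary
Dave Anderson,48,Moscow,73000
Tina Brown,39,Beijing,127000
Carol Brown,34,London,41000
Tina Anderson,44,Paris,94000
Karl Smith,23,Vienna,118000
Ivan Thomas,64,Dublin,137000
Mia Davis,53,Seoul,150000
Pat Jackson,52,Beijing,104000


Filter: age > 45
Sort by: salary (descending)

Filtered records (4):
  Mia Davis, age 53, salary $150000
  Ivan Thomas, age 64, salary $137000
  Pat Jackson, age 52, salary $104000
  Dave Anderson, age 48, salary $73000

Highest salary: Mia Davis ($150000)

Mia Davis


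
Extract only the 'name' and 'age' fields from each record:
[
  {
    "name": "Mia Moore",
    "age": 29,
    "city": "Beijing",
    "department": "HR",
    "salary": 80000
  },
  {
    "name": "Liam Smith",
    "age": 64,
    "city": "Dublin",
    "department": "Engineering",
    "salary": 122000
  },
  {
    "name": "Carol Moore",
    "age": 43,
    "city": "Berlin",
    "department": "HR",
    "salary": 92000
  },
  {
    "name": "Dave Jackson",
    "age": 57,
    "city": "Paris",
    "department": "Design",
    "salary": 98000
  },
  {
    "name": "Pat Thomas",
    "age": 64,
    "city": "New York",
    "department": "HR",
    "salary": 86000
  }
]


Original: 5 records with fields: name, age, city, department, salary
Keep: ['name', 'age']
Drop: ['city', 'department', 'salary']
Result: 5 records, 2 fields each

[
  {
    "name": "Mia Moore",
    "age": 29
  },
  {
    "name": "Liam Smith",
    "age": 64
  },
  {
    "name": "Carol Moore",
    "age": 43
  },
  {
    "name": "Dave Jackson",
    "age": 57
  },
  {
    "name": "Pat Thomas",
    "age": 64
  }
]


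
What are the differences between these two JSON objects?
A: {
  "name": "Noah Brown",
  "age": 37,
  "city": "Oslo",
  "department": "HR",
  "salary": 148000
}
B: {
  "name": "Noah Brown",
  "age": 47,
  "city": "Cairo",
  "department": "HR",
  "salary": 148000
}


Comparing each field (in key order):
  name: same
  age: DIFFERENT
  city: DIFFERENT
  department: same
  salary: same
Differences:
  age: 37 -> 47
  city: Oslo -> Cairo

2 field(s) changed

2 changes: age, city


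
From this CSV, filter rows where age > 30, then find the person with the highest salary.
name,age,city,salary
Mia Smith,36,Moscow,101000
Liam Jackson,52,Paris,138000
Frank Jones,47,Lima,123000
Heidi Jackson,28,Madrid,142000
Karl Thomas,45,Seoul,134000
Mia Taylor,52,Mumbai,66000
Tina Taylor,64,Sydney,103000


Filter: age > 30
Sort by: salary (descending)

Filtered records (6):
  Liam Jackson, age 52, salary $138000
  Karl Thomas, age 45, salary $134000
  Frank Jones, age 47, salary $123000
  Tina Taylor, age 64, salary $103000
  Mia Smith, age 36, salary $101000
  Mia Taylor, age 52, salary $66000

Highest salary: Liam Jackson ($138000)

Liam Jackson


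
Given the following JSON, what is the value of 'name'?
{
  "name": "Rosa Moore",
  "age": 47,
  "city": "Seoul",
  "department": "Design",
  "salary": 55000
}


Looking up field 'name'
Value: Rosa Moore

Rosa Moore


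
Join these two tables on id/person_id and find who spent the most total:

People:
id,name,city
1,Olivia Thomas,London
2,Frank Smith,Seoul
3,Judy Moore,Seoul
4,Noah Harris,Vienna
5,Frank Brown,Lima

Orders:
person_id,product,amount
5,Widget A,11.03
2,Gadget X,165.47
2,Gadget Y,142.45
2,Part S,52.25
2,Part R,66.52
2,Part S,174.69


Join on: people.id = orders.person_id

Joined rows:
  Frank Brown (Lima) bought Widget A for $11.03
  Frank Smith (Seoul) bought Gadget X for $165.47
  Frank Smith (Seoul) bought Gadget Y for $142.45
  Frank Smith (Seoul) bought Part S for $52.25
  Frank Smith (Seoul) bought Part R for $66.52
  Frank Smith (Seoul) bought Part S for $174.69

Total per person:
  Frank Smith: $601.38
  Frank Brown: $11.03

Top spender: Frank Smith ($601.38)

Frank Smith ($601.38)


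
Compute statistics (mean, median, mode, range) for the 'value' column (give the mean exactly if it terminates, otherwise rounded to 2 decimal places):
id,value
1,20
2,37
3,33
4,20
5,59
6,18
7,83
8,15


Data: [20, 37, 33, 20, 59, 18, 83, 15]
Count: 8
Sum: 285
Mean: 285/8 = 35.625
Sorted: [15, 18, 20, 20, 33, 37, 59, 83]
Median: 26.5
Mode: 20 (2 times)
Range: 83 - 15 = 68
Min: 15, Max: 83

mean=35.625, median=26.5, mode=20, range=68


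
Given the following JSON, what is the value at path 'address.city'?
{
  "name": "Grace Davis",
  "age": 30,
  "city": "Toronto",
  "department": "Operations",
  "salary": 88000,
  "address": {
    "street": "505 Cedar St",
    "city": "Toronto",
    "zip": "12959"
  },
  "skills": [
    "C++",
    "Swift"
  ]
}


Query: address.city
Path: address -> city
Value: Toronto

Toronto


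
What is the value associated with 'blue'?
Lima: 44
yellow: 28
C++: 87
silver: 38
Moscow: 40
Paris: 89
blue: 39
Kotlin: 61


Looking up key 'blue'
Value: 39

39


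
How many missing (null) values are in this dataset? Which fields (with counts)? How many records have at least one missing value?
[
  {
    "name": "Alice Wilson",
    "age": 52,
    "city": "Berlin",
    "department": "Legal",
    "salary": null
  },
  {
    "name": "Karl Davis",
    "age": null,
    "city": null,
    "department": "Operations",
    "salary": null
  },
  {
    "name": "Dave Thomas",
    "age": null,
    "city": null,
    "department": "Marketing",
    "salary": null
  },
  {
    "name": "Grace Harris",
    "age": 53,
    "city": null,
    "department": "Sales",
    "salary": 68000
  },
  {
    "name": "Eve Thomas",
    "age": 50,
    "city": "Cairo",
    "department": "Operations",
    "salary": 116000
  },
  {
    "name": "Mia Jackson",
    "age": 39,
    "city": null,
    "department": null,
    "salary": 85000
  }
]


Checking for missing (null) values in 6 records:

  Alice Wilson: salary
  Karl Davis: age, city, salary
  Dave Thomas: age, city, salary
  Grace Harris: city
  Eve Thomas: complete
  Mia Jackson: city, department

Per field:
  name: 0 missing
  age: 2 missing
  city: 4 missing
  department: 1 missing
  salary: 3 missing

Total missing values: 10
Records with any missing: 5

10 missing values (age: 2, city: 4, department: 1, salary: 3); 5 incomplete records


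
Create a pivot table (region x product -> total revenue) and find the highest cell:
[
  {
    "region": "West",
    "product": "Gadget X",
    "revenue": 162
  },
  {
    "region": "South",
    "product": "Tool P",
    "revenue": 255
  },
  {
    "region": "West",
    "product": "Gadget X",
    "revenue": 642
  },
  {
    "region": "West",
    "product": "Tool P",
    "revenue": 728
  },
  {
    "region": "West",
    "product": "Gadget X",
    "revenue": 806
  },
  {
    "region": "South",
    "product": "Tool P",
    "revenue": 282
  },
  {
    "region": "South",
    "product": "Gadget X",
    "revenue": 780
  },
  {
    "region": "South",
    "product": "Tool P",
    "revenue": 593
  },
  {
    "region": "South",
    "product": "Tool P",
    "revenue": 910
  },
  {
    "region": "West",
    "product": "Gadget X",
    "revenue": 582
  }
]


Pivot: region (rows) x product (columns) -> total revenue

     Gadget X      Tool P      
South          780          2040  
West          2192           728  

Highest: West / Gadget X = $2192

West / Gadget X = $2192


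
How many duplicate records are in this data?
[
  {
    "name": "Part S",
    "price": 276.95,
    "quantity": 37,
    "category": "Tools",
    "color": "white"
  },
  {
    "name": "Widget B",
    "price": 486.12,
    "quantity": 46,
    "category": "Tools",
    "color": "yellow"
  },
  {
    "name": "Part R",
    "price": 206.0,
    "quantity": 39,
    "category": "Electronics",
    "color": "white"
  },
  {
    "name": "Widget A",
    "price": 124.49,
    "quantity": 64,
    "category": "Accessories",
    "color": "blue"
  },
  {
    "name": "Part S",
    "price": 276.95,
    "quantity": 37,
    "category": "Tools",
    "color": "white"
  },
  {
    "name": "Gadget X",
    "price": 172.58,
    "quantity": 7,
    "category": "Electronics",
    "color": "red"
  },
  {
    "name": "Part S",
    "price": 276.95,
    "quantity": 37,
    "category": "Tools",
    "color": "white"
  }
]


Checking 7 records for duplicates:

  Row 1: Part S ($276.95, qty 37)
  Row 2: Widget B ($486.12, qty 46)
  Row 3: Part R ($206.0, qty 39)
  Row 4: Widget A ($124.49, qty 64)
  Row 5: Part S ($276.95, qty 37) <-- DUPLICATE
  Row 6: Gadget X ($172.58, qty 7)
  Row 7: Part S ($276.95, qty 37) <-- DUPLICATE

Duplicates found: 2
Unique records: 5

2 duplicates, 5 unique


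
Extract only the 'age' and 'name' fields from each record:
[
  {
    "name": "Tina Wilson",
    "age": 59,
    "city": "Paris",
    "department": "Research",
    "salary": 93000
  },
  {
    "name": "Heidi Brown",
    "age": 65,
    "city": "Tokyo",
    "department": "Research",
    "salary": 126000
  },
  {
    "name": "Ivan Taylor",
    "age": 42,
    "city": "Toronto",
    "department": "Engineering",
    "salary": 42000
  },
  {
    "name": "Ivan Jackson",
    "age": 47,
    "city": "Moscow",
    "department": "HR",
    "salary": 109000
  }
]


Original: 4 records with fields: name, age, city, department, salary
Keep: ['age', 'name']
Drop: ['city', 'department', 'salary']
Result: 4 records, 2 fields each

[
  {
    "age": 59,
    "name": "Tina Wilson"
  },
  {
    "age": 65,
    "name": "Heidi Brown"
  },
  {
    "age": 42,
    "name": "Ivan Taylor"
  },
  {
    "age": 47,
    "name": "Ivan Jackson"
  }
]


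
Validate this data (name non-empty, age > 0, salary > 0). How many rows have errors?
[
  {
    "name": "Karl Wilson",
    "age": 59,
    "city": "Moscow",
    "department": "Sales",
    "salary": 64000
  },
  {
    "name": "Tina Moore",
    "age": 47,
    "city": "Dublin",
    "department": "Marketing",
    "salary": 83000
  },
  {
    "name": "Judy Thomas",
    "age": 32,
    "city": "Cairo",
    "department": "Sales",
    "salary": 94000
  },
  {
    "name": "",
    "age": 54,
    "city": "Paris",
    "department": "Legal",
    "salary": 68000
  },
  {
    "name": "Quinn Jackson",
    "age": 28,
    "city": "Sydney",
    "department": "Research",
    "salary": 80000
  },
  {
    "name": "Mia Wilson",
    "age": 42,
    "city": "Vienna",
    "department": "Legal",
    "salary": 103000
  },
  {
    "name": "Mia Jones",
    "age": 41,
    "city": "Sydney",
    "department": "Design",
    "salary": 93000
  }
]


Validating 7 records:
Rules: name non-empty, age > 0, salary > 0

  Row 1 (Karl Wilson): OK
  Row 2 (Tina Moore): OK
  Row 3 (Judy Thomas): OK
  Row 4 (???): empty name
  Row 5 (Quinn Jackson): OK
  Row 6 (Mia Wilson): OK
  Row 7 (Mia Jones): OK

Total errors: 1

1 errors


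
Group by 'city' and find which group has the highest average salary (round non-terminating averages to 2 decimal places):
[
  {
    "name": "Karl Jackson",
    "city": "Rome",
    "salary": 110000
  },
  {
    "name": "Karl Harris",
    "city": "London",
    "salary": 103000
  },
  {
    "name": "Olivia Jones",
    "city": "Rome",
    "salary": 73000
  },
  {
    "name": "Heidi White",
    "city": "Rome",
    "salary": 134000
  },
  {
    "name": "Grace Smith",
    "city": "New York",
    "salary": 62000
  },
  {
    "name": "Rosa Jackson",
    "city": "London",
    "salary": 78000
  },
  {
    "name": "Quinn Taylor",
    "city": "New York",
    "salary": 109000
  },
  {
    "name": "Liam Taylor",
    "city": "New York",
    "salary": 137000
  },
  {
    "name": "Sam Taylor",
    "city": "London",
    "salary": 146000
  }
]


Group by: city

Groups:
  London: 3 people, avg salary = 327000/3 = $109000
  New York: 3 people, avg salary = 308000/3 ≈ $102666.67
  Rome: 3 people, avg salary = 317000/3 ≈ $105666.67

Highest average salary: London ($109000)

London ($109000)
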